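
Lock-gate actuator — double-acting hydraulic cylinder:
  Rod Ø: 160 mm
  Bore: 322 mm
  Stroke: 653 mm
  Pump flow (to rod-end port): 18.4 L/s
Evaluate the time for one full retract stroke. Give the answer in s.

Rod-side annular area A_ann = π/4 × (322² − 160²) = 61330 mm^2
Swept volume V = A × L; t = V / Q = A·L / Q

t ≈ 2.18 s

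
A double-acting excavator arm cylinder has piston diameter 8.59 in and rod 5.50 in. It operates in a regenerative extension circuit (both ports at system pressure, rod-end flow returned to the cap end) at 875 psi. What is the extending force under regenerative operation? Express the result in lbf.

With equal pressure on both faces, forces on the annular region cancel; the net push is pressure × rod cross-section.
Rod cross-section A_rod = π/4 × (5.50 in)² = 23.76 in^2
F = P × A_rod

F ≈ 20800 lbf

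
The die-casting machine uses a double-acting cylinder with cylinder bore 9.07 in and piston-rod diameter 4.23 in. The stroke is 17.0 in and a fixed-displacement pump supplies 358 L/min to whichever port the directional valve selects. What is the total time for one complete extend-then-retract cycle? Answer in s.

t ≈ 5.38 s

Cap-side area A_cap = π/4 × (9.07 in)² = 64.61 in^2
Rod-side annular area A_ann = π/4 × (9.07² − 4.23²) = 50.56 in^2
t_ext = A_cap·L/Q = 3.017 s
t_ret = A_ann·L/Q = 2.361 s
t_cycle = t_ext + t_ret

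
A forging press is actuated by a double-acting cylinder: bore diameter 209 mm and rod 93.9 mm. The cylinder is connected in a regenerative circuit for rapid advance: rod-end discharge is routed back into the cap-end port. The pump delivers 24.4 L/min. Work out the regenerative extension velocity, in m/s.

In regeneration the rod-end outflow joins the pump flow into the cap end, so the net volume the pump must supply per unit advance equals the rod cross-section area.
Rod cross-section A_rod = π/4 × (93.9 mm)² = 6925 mm^2
v = Q_pump / A_rod

v ≈ 0.0587 m/s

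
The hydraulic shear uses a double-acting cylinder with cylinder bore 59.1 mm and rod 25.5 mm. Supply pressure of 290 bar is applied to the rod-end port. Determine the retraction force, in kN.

F ≈ 64.7 kN

Rod-side annular area A_ann = π/4 × (59.1² − 25.5²) = 2233 mm^2
On retraction the pressure acts on the annular area (bore minus rod).
F = P × A_ann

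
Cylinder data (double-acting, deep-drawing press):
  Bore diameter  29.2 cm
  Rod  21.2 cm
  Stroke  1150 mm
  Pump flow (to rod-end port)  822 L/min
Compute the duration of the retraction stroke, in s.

Rod-side annular area A_ann = π/4 × (29.2² − 21.2²) = 316.7 cm^2
Swept volume V = A × L; t = V / Q = A·L / Q

t ≈ 2.66 s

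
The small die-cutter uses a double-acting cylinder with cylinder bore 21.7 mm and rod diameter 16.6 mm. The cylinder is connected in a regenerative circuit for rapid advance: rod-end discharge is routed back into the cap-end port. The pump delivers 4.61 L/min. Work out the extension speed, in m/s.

In regeneration the rod-end outflow joins the pump flow into the cap end, so the net volume the pump must supply per unit advance equals the rod cross-section area.
Rod cross-section A_rod = π/4 × (16.6 mm)² = 216.4 mm^2
v = Q_pump / A_rod

v ≈ 0.355 m/s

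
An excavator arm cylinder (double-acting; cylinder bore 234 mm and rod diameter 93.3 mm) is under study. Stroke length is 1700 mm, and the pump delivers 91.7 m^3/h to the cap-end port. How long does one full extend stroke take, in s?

Cap-side area A_cap = π/4 × (234 mm)² = 43010 mm^2
Swept volume V = A × L; t = V / Q = A·L / Q

t ≈ 2.87 s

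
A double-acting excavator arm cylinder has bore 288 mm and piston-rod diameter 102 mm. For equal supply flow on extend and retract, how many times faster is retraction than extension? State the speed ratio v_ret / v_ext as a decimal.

v_ret/v_ext ≈ 1.14

Cap-side area A_cap = π/4 × (288 mm)² = 65140 mm^2
Rod-side annular area A_ann = π/4 × (288² − 102²) = 56970 mm^2
For equal Q, v ∝ 1/A, so v_ret/v_ext = A_cap/A_ann.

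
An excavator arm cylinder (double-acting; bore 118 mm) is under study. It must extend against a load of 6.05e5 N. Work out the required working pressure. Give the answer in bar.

P ≈ 553 bar

Cap-side area A_cap = π/4 × (118 mm)² = 10940 mm^2
P = F / A = 6.05e5 N / A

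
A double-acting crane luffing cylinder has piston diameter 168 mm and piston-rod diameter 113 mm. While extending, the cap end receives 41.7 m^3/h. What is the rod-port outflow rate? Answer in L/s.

Cap-side area A_cap = π/4 × (168 mm)² = 22170 mm^2
Rod-side annular area A_ann = π/4 × (168² − 113²) = 12140 mm^2
Piston speed v = Q_in/A_cap; rod-end outflow Q_out = v × A_ann = Q_in × A_ann/A_cap.

Q_out ≈ 6.34 L/s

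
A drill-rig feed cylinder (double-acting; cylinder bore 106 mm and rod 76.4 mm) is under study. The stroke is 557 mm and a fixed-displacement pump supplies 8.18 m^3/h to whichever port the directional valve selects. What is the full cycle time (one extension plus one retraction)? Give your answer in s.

Cap-side area A_cap = π/4 × (106 mm)² = 8825 mm^2
Rod-side annular area A_ann = π/4 × (106² − 76.4²) = 4240 mm^2
t_ext = A_cap·L/Q = 2.163 s
t_ret = A_ann·L/Q = 1.039 s
t_cycle = t_ext + t_ret

t ≈ 3.20 s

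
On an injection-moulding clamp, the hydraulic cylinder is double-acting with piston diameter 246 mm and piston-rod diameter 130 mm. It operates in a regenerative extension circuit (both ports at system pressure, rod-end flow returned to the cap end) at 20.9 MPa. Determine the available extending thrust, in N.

With equal pressure on both faces, forces on the annular region cancel; the net push is pressure × rod cross-section.
Rod cross-section A_rod = π/4 × (130 mm)² = 13270 mm^2
F = P × A_rod

F ≈ 2.77e5 N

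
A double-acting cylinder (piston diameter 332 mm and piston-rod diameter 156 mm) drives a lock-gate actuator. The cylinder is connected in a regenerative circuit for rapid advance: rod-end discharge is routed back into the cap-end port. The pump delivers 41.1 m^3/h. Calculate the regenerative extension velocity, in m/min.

In regeneration the rod-end outflow joins the pump flow into the cap end, so the net volume the pump must supply per unit advance equals the rod cross-section area.
Rod cross-section A_rod = π/4 × (156 mm)² = 19110 mm^2
v = Q_pump / A_rod

v ≈ 35.8 m/min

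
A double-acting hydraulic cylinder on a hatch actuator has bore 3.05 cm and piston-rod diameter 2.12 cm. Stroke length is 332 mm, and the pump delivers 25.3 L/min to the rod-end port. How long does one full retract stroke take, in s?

t ≈ 0.297 s

Rod-side annular area A_ann = π/4 × (3.05² − 2.12²) = 3.776 cm^2
Swept volume V = A × L; t = V / Q = A·L / Q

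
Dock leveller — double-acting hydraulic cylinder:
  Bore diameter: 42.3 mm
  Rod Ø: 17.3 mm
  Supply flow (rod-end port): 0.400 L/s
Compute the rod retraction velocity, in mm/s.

v ≈ 342 mm/s

Rod-side annular area A_ann = π/4 × (42.3² − 17.3²) = 1170 mm^2
Flow into the rod-end port fills the annular volume.
v = Q / A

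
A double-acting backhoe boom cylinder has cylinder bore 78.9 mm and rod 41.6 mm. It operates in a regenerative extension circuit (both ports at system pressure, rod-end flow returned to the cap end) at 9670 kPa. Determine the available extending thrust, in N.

With equal pressure on both faces, forces on the annular region cancel; the net push is pressure × rod cross-section.
Rod cross-section A_rod = π/4 × (41.6 mm)² = 1359 mm^2
F = P × A_rod

F ≈ 13100 N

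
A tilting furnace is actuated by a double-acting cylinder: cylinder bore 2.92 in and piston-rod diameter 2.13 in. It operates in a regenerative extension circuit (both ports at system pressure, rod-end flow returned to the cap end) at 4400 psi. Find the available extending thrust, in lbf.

With equal pressure on both faces, forces on the annular region cancel; the net push is pressure × rod cross-section.
Rod cross-section A_rod = π/4 × (2.13 in)² = 3.563 in^2
F = P × A_rod

F ≈ 15700 lbf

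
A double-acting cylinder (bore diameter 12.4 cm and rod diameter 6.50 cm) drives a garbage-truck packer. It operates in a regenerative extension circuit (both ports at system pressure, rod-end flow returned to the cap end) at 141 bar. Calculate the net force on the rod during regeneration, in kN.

With equal pressure on both faces, forces on the annular region cancel; the net push is pressure × rod cross-section.
Rod cross-section A_rod = π/4 × (6.50 cm)² = 33.18 cm^2
F = P × A_rod

F ≈ 46.8 kN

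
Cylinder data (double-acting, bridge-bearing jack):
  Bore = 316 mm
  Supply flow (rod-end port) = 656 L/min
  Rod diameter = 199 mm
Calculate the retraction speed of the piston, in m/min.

Rod-side annular area A_ann = π/4 × (316² − 199²) = 47320 mm^2
Flow into the rod-end port fills the annular volume.
v = Q / A

v ≈ 13.9 m/min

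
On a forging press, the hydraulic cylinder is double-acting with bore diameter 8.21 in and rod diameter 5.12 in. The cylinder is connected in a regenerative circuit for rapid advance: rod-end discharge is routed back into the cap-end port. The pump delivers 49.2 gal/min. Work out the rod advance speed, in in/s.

In regeneration the rod-end outflow joins the pump flow into the cap end, so the net volume the pump must supply per unit advance equals the rod cross-section area.
Rod cross-section A_rod = π/4 × (5.12 in)² = 20.59 in^2
v = Q_pump / A_rod

v ≈ 9.20 in/s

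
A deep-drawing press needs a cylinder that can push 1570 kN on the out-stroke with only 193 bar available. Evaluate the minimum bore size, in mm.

D ≈ 322 mm

Extension force acts on the full piston face: F = P × (π/4)D².
D = √(4F / (πP)) = √(4 × 1570 kN / (π × 193 bar))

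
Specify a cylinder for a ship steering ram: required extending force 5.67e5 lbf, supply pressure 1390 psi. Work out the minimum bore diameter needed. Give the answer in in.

D ≈ 22.8 in

Extension force acts on the full piston face: F = P × (π/4)D².
D = √(4F / (πP)) = √(4 × 5.67e5 lbf / (π × 1390 psi))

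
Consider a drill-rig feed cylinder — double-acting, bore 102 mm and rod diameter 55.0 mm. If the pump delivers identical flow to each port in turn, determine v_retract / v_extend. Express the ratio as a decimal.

v_ret/v_ext ≈ 1.41

Cap-side area A_cap = π/4 × (102 mm)² = 8171 mm^2
Rod-side annular area A_ann = π/4 × (102² − 55.0²) = 5795 mm^2
For equal Q, v ∝ 1/A, so v_ret/v_ext = A_cap/A_ann.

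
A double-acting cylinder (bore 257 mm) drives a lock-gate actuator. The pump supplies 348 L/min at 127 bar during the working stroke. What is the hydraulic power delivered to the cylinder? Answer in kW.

W ≈ 73.7 kW

Hydraulic power = P × Q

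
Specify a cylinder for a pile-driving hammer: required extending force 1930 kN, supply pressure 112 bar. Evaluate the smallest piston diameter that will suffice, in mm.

Extension force acts on the full piston face: F = P × (π/4)D².
D = √(4F / (πP)) = √(4 × 1930 kN / (π × 112 bar))

D ≈ 468 mm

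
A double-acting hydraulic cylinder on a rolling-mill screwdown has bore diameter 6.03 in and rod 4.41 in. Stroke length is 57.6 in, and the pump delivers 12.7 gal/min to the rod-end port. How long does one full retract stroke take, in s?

t ≈ 15.6 s

Rod-side annular area A_ann = π/4 × (6.03² − 4.41²) = 13.28 in^2
Swept volume V = A × L; t = V / Q = A·L / Q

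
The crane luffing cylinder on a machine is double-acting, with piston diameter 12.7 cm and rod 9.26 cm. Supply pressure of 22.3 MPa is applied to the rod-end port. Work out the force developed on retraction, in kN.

F ≈ 132 kN

Rod-side annular area A_ann = π/4 × (12.7² − 9.26²) = 59.33 cm^2
On retraction the pressure acts on the annular area (bore minus rod).
F = P × A_ann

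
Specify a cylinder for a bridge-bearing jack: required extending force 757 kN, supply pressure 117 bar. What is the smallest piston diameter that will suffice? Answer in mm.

Extension force acts on the full piston face: F = P × (π/4)D².
D = √(4F / (πP)) = √(4 × 757 kN / (π × 117 bar))

D ≈ 287 mm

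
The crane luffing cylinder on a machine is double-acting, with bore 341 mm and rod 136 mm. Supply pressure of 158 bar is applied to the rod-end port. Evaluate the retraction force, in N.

F ≈ 1.21e6 N

Rod-side annular area A_ann = π/4 × (341² − 136²) = 76800 mm^2
On retraction the pressure acts on the annular area (bore minus rod).
F = P × A_ann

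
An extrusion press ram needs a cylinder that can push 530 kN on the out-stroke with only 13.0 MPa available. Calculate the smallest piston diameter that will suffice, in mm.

D ≈ 228 mm

Extension force acts on the full piston face: F = P × (π/4)D².
D = √(4F / (πP)) = √(4 × 530 kN / (π × 13.0 MPa))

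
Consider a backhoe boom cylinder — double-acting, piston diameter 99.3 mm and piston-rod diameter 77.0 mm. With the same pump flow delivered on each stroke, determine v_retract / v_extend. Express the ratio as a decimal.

Cap-side area A_cap = π/4 × (99.3 mm)² = 7744 mm^2
Rod-side annular area A_ann = π/4 × (99.3² − 77.0²) = 3088 mm^2
For equal Q, v ∝ 1/A, so v_ret/v_ext = A_cap/A_ann.

v_ret/v_ext ≈ 2.51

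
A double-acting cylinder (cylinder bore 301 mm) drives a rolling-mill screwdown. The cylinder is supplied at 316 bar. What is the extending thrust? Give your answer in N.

F ≈ 2.25e6 N

Cap-side area A_cap = π/4 × (301 mm)² = 71160 mm^2
F = P × A_cap = 316 bar × A_cap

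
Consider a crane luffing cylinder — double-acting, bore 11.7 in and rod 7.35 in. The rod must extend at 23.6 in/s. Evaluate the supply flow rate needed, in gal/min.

Q ≈ 659 gal/min

Cap-side area A_cap = π/4 × (11.7 in)² = 107.5 in^2
Q = A × v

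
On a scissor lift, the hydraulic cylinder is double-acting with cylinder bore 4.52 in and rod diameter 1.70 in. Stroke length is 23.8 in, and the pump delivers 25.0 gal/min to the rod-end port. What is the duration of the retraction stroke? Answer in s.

Rod-side annular area A_ann = π/4 × (4.52² − 1.70²) = 13.78 in^2
Swept volume V = A × L; t = V / Q = A·L / Q

t ≈ 3.41 s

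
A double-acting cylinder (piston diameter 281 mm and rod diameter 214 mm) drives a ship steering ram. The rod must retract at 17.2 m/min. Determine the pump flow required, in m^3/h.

Rod-side annular area A_ann = π/4 × (281² − 214²) = 26050 mm^2
Q = A × v

Q ≈ 26.9 m^3/h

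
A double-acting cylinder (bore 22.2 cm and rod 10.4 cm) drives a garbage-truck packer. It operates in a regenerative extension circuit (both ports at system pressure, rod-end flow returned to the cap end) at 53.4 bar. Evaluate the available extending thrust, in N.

With equal pressure on both faces, forces on the annular region cancel; the net push is pressure × rod cross-section.
Rod cross-section A_rod = π/4 × (10.4 cm)² = 84.95 cm^2
F = P × A_rod

F ≈ 45400 N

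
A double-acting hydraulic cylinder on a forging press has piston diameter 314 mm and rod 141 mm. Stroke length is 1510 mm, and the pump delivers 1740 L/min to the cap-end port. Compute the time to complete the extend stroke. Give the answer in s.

Cap-side area A_cap = π/4 × (314 mm)² = 77440 mm^2
Swept volume V = A × L; t = V / Q = A·L / Q

t ≈ 4.03 s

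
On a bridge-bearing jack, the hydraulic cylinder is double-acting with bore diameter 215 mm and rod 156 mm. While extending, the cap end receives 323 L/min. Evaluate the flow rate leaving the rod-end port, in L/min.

Q_out ≈ 153 L/min

Cap-side area A_cap = π/4 × (215 mm)² = 36310 mm^2
Rod-side annular area A_ann = π/4 × (215² − 156²) = 17190 mm^2
Piston speed v = Q_in/A_cap; rod-end outflow Q_out = v × A_ann = Q_in × A_ann/A_cap.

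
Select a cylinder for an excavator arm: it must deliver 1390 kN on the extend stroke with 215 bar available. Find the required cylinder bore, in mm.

Extension force acts on the full piston face: F = P × (π/4)D².
D = √(4F / (πP)) = √(4 × 1390 kN / (π × 215 bar))

D ≈ 287 mm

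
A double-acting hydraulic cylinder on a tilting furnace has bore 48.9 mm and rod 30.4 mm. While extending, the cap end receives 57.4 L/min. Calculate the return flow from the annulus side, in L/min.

Q_out ≈ 35.2 L/min

Cap-side area A_cap = π/4 × (48.9 mm)² = 1878 mm^2
Rod-side annular area A_ann = π/4 × (48.9² − 30.4²) = 1152 mm^2
Piston speed v = Q_in/A_cap; rod-end outflow Q_out = v × A_ann = Q_in × A_ann/A_cap.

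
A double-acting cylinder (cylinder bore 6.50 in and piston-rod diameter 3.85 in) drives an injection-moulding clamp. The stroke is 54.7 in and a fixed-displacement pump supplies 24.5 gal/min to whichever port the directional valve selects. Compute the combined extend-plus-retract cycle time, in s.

Cap-side area A_cap = π/4 × (6.50 in)² = 33.18 in^2
Rod-side annular area A_ann = π/4 × (6.50² − 3.85²) = 21.54 in^2
t_ext = A_cap·L/Q = 19.24 s
t_ret = A_ann·L/Q = 12.49 s
t_cycle = t_ext + t_ret

t ≈ 31.7 s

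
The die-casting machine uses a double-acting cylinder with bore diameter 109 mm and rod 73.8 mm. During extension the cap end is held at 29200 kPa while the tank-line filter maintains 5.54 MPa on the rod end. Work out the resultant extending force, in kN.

Cap-side area A_cap = π/4 × (109 mm)² = 9331 mm^2
Rod-side annular area A_ann = π/4 × (109² − 73.8²) = 5054 mm^2
Net thrust = P_cap·A_cap − P_rod·A_ann = 272.5 kN − 28.00 kN

F ≈ 244 kN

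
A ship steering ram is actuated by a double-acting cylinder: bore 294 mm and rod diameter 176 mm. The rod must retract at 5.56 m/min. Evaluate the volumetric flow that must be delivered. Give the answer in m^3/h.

Q ≈ 14.5 m^3/h

Rod-side annular area A_ann = π/4 × (294² − 176²) = 43560 mm^2
Q = A × v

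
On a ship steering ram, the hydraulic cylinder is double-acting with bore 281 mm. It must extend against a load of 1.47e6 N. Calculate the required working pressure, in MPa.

Cap-side area A_cap = π/4 × (281 mm)² = 62020 mm^2
P = F / A = 1.47e6 N / A

P ≈ 23.7 MPa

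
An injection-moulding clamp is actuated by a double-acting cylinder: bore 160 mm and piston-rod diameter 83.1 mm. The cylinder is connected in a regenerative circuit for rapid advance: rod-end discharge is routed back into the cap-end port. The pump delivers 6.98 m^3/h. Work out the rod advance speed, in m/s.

v ≈ 0.357 m/s

In regeneration the rod-end outflow joins the pump flow into the cap end, so the net volume the pump must supply per unit advance equals the rod cross-section area.
Rod cross-section A_rod = π/4 × (83.1 mm)² = 5424 mm^2
v = Q_pump / A_rod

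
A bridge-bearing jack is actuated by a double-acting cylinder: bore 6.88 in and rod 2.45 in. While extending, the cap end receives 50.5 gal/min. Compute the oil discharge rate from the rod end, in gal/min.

Cap-side area A_cap = π/4 × (6.88 in)² = 37.18 in^2
Rod-side annular area A_ann = π/4 × (6.88² − 2.45²) = 32.46 in^2
Piston speed v = Q_in/A_cap; rod-end outflow Q_out = v × A_ann = Q_in × A_ann/A_cap.

Q_out ≈ 44.1 gal/min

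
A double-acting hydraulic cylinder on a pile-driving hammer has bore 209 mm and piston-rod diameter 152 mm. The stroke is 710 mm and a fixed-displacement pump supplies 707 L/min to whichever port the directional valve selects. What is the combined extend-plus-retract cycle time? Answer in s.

t ≈ 3.04 s

Cap-side area A_cap = π/4 × (209 mm)² = 34310 mm^2
Rod-side annular area A_ann = π/4 × (209² − 152²) = 16160 mm^2
t_ext = A_cap·L/Q = 2.067 s
t_ret = A_ann·L/Q = 0.9738 s
t_cycle = t_ext + t_ret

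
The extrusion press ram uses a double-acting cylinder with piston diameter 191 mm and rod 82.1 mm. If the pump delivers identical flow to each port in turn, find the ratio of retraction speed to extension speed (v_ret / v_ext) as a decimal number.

v_ret/v_ext ≈ 1.23

Cap-side area A_cap = π/4 × (191 mm)² = 28650 mm^2
Rod-side annular area A_ann = π/4 × (191² − 82.1²) = 23360 mm^2
For equal Q, v ∝ 1/A, so v_ret/v_ext = A_cap/A_ann.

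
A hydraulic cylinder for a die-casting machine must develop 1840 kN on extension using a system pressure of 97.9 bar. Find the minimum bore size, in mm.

Extension force acts on the full piston face: F = P × (π/4)D².
D = √(4F / (πP)) = √(4 × 1840 kN / (π × 97.9 bar))

D ≈ 489 mm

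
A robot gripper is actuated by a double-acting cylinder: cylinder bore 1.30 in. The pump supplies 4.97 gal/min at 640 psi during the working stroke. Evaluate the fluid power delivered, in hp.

W ≈ 1.86 hp

Hydraulic power = P × Q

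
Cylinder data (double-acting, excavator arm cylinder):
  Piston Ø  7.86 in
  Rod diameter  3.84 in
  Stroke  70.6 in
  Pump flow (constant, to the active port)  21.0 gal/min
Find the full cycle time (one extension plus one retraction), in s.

Cap-side area A_cap = π/4 × (7.86 in)² = 48.52 in^2
Rod-side annular area A_ann = π/4 × (7.86² − 3.84²) = 36.94 in^2
t_ext = A_cap·L/Q = 42.37 s
t_ret = A_ann·L/Q = 32.26 s
t_cycle = t_ext + t_ret

t ≈ 74.6 s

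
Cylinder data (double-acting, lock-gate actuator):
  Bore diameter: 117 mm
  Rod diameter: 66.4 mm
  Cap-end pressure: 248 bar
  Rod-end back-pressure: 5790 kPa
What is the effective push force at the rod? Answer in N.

F ≈ 2.24e5 N

Cap-side area A_cap = π/4 × (117 mm)² = 10750 mm^2
Rod-side annular area A_ann = π/4 × (117² − 66.4²) = 7289 mm^2
Net thrust = P_cap·A_cap − P_rod·A_ann = 2.666e5 N − 42200 N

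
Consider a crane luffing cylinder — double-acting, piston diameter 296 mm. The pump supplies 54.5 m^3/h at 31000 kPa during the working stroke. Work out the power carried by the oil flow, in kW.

Hydraulic power = P × Q

W ≈ 469 kW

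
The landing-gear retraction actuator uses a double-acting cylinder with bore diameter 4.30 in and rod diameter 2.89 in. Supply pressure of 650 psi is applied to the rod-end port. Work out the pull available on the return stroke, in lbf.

F ≈ 5180 lbf

Rod-side annular area A_ann = π/4 × (4.30² − 2.89²) = 7.962 in^2
On retraction the pressure acts on the annular area (bore minus rod).
F = P × A_ann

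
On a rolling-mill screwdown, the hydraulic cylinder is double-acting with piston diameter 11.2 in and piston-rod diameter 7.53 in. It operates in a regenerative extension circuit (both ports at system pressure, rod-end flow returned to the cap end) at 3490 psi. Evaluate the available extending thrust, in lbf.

With equal pressure on both faces, forces on the annular region cancel; the net push is pressure × rod cross-section.
Rod cross-section A_rod = π/4 × (7.53 in)² = 44.53 in^2
F = P × A_rod

F ≈ 1.55e5 lbf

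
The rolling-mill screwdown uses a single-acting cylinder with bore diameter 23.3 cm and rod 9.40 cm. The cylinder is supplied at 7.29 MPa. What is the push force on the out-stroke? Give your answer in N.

F ≈ 3.11e5 N

Cap-side area A_cap = π/4 × (23.3 cm)² = 426.4 cm^2
F = P × A_cap = 7.29 MPa × A_cap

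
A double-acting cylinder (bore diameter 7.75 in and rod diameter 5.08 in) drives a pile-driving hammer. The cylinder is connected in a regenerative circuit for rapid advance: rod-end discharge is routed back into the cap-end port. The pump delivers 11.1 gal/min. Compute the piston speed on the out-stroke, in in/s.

In regeneration the rod-end outflow joins the pump flow into the cap end, so the net volume the pump must supply per unit advance equals the rod cross-section area.
Rod cross-section A_rod = π/4 × (5.08 in)² = 20.27 in^2
v = Q_pump / A_rod

v ≈ 2.11 in/s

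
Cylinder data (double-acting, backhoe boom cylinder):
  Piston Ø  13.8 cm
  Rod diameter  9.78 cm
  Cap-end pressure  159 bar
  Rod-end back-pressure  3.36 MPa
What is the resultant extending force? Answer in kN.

Cap-side area A_cap = π/4 × (13.8 cm)² = 149.6 cm^2
Rod-side annular area A_ann = π/4 × (13.8² − 9.78²) = 74.45 cm^2
Net thrust = P_cap·A_cap − P_rod·A_ann = 237.8 kN − 25.01 kN

F ≈ 213 kN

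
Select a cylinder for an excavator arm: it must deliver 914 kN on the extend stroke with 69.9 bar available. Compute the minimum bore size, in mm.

D ≈ 408 mm

Extension force acts on the full piston face: F = P × (π/4)D².
D = √(4F / (πP)) = √(4 × 914 kN / (π × 69.9 bar))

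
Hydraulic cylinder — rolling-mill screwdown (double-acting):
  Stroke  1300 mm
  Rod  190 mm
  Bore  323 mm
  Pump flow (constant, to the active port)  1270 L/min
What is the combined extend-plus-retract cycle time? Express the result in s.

Cap-side area A_cap = π/4 × (323 mm)² = 81940 mm^2
Rod-side annular area A_ann = π/4 × (323² − 190²) = 53590 mm^2
t_ext = A_cap·L/Q = 5.033 s
t_ret = A_ann·L/Q = 3.291 s
t_cycle = t_ext + t_ret

t ≈ 8.32 s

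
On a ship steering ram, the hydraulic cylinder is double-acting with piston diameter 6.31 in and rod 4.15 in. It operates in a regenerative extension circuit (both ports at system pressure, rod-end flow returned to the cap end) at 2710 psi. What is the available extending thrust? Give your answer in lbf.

With equal pressure on both faces, forces on the annular region cancel; the net push is pressure × rod cross-section.
Rod cross-section A_rod = π/4 × (4.15 in)² = 13.53 in^2
F = P × A_rod

F ≈ 36700 lbf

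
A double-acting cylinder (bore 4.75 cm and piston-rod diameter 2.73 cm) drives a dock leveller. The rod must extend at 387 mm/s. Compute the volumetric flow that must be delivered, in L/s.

Cap-side area A_cap = π/4 × (4.75 cm)² = 17.72 cm^2
Q = A × v

Q ≈ 0.686 L/s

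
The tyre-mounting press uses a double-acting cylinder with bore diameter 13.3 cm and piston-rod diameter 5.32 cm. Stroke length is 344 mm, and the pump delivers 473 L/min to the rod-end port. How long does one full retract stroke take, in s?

Rod-side annular area A_ann = π/4 × (13.3² − 5.32²) = 116.7 cm^2
Swept volume V = A × L; t = V / Q = A·L / Q

t ≈ 0.509 s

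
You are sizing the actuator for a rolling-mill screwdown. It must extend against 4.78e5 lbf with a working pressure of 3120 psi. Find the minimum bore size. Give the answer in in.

D ≈ 14.0 in

Extension force acts on the full piston face: F = P × (π/4)D².
D = √(4F / (πP)) = √(4 × 4.78e5 lbf / (π × 3120 psi))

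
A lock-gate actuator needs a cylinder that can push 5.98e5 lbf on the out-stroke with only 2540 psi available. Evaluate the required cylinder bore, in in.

Extension force acts on the full piston face: F = P × (π/4)D².
D = √(4F / (πP)) = √(4 × 5.98e5 lbf / (π × 2540 psi))

D ≈ 17.3 in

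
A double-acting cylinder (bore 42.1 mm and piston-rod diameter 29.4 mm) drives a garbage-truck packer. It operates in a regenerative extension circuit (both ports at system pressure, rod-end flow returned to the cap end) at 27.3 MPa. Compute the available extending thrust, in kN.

With equal pressure on both faces, forces on the annular region cancel; the net push is pressure × rod cross-section.
Rod cross-section A_rod = π/4 × (29.4 mm)² = 678.9 mm^2
F = P × A_rod

F ≈ 18.5 kN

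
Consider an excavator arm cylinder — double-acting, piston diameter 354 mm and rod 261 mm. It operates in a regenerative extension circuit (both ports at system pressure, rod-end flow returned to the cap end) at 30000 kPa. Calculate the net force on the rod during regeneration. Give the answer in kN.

With equal pressure on both faces, forces on the annular region cancel; the net push is pressure × rod cross-section.
Rod cross-section A_rod = π/4 × (261 mm)² = 53500 mm^2
F = P × A_rod

F ≈ 1610 kN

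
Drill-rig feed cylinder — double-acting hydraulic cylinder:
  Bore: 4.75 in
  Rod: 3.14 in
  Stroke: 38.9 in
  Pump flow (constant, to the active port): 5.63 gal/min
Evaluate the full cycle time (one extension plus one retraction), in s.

t ≈ 49.7 s

Cap-side area A_cap = π/4 × (4.75 in)² = 17.72 in^2
Rod-side annular area A_ann = π/4 × (4.75² − 3.14²) = 9.977 in^2
t_ext = A_cap·L/Q = 31.80 s
t_ret = A_ann·L/Q = 17.90 s
t_cycle = t_ext + t_ret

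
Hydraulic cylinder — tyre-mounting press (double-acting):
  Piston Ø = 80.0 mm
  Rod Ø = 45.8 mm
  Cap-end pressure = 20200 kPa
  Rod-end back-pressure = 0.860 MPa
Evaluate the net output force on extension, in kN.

F ≈ 98.6 kN

Cap-side area A_cap = π/4 × (80.0 mm)² = 5027 mm^2
Rod-side annular area A_ann = π/4 × (80.0² − 45.8²) = 3379 mm^2
Net thrust = P_cap·A_cap − P_rod·A_ann = 101.5 kN − 2.906 kN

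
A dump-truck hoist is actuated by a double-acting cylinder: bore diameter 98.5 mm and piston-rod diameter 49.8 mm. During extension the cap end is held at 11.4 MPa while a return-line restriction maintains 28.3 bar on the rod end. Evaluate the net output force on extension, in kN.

Cap-side area A_cap = π/4 × (98.5 mm)² = 7620 mm^2
Rod-side annular area A_ann = π/4 × (98.5² − 49.8²) = 5672 mm^2
Net thrust = P_cap·A_cap − P_rod·A_ann = 86.87 kN − 16.05 kN

F ≈ 70.8 kN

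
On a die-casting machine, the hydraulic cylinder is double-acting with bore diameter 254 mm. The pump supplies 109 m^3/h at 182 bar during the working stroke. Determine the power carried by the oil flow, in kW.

W ≈ 551 kW

Hydraulic power = P × Q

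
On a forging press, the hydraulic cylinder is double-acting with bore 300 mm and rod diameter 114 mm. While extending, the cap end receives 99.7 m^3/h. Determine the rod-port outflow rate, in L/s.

Cap-side area A_cap = π/4 × (300 mm)² = 70690 mm^2
Rod-side annular area A_ann = π/4 × (300² − 114²) = 60480 mm^2
Piston speed v = Q_in/A_cap; rod-end outflow Q_out = v × A_ann = Q_in × A_ann/A_cap.

Q_out ≈ 23.7 L/s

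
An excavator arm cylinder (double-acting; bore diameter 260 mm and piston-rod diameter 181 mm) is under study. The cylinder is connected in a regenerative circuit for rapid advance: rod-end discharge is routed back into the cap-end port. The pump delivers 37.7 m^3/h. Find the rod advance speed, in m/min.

In regeneration the rod-end outflow joins the pump flow into the cap end, so the net volume the pump must supply per unit advance equals the rod cross-section area.
Rod cross-section A_rod = π/4 × (181 mm)² = 25730 mm^2
v = Q_pump / A_rod

v ≈ 24.4 m/min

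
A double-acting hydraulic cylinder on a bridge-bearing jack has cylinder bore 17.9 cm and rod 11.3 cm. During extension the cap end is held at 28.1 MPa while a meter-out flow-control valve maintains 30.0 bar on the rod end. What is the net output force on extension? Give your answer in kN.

F ≈ 662 kN

Cap-side area A_cap = π/4 × (17.9 cm)² = 251.6 cm^2
Rod-side annular area A_ann = π/4 × (17.9² − 11.3²) = 151.4 cm^2
Net thrust = P_cap·A_cap − P_rod·A_ann = 707.1 kN − 45.41 kN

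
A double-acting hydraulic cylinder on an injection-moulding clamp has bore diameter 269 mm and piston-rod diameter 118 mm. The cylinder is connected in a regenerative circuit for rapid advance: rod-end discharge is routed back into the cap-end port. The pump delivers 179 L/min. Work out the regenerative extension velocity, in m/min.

v ≈ 16.4 m/min

In regeneration the rod-end outflow joins the pump flow into the cap end, so the net volume the pump must supply per unit advance equals the rod cross-section area.
Rod cross-section A_rod = π/4 × (118 mm)² = 10940 mm^2
v = Q_pump / A_rod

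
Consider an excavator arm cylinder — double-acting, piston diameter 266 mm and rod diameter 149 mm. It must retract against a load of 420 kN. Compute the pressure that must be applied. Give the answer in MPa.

P ≈ 11.0 MPa

Rod-side annular area A_ann = π/4 × (266² − 149²) = 38140 mm^2
Retraction: pressure acts on the annular area.
P = F / A = 420 kN / A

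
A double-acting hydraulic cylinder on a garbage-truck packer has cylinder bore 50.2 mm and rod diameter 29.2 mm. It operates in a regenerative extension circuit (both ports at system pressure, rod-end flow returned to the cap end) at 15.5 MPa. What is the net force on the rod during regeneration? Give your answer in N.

F ≈ 10400 N

With equal pressure on both faces, forces on the annular region cancel; the net push is pressure × rod cross-section.
Rod cross-section A_rod = π/4 × (29.2 mm)² = 669.7 mm^2
F = P × A_rod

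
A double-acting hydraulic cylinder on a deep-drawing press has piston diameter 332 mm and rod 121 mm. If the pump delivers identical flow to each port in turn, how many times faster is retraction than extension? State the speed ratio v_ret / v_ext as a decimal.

v_ret/v_ext ≈ 1.15

Cap-side area A_cap = π/4 × (332 mm)² = 86570 mm^2
Rod-side annular area A_ann = π/4 × (332² − 121²) = 75070 mm^2
For equal Q, v ∝ 1/A, so v_ret/v_ext = A_cap/A_ann.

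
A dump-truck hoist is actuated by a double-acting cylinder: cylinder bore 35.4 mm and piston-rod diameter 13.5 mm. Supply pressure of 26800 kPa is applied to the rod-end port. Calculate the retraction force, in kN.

F ≈ 22.5 kN

Rod-side annular area A_ann = π/4 × (35.4² − 13.5²) = 841.1 mm^2
On retraction the pressure acts on the annular area (bore minus rod).
F = P × A_ann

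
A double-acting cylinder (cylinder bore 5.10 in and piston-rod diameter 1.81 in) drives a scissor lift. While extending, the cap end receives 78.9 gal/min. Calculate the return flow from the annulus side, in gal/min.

Q_out ≈ 69.0 gal/min

Cap-side area A_cap = π/4 × (5.10 in)² = 20.43 in^2
Rod-side annular area A_ann = π/4 × (5.10² − 1.81²) = 17.86 in^2
Piston speed v = Q_in/A_cap; rod-end outflow Q_out = v × A_ann = Q_in × A_ann/A_cap.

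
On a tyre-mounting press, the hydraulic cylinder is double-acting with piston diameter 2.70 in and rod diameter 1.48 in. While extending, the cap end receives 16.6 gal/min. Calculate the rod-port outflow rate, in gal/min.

Cap-side area A_cap = π/4 × (2.70 in)² = 5.726 in^2
Rod-side annular area A_ann = π/4 × (2.70² − 1.48²) = 4.005 in^2
Piston speed v = Q_in/A_cap; rod-end outflow Q_out = v × A_ann = Q_in × A_ann/A_cap.

Q_out ≈ 11.6 gal/min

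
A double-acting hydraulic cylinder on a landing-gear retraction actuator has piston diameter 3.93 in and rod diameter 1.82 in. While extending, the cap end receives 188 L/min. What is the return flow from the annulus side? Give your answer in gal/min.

Q_out ≈ 39.0 gal/min

Cap-side area A_cap = π/4 × (3.93 in)² = 12.13 in^2
Rod-side annular area A_ann = π/4 × (3.93² − 1.82²) = 9.529 in^2
Piston speed v = Q_in/A_cap; rod-end outflow Q_out = v × A_ann = Q_in × A_ann/A_cap.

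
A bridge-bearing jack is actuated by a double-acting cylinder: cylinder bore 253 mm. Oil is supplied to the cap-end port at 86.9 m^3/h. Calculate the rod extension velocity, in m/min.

Cap-side area A_cap = π/4 × (253 mm)² = 50270 mm^2
v = Q / A

v ≈ 28.8 m/min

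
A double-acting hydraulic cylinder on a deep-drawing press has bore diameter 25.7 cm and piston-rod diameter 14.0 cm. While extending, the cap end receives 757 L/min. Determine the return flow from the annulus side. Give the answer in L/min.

Cap-side area A_cap = π/4 × (25.7 cm)² = 518.7 cm^2
Rod-side annular area A_ann = π/4 × (25.7² − 14.0²) = 364.8 cm^2
Piston speed v = Q_in/A_cap; rod-end outflow Q_out = v × A_ann = Q_in × A_ann/A_cap.

Q_out ≈ 532 L/min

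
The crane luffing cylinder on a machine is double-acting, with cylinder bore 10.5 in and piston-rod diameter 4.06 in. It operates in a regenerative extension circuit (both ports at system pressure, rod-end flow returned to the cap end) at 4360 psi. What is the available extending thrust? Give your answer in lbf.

F ≈ 56400 lbf

With equal pressure on both faces, forces on the annular region cancel; the net push is pressure × rod cross-section.
Rod cross-section A_rod = π/4 × (4.06 in)² = 12.95 in^2
F = P × A_rod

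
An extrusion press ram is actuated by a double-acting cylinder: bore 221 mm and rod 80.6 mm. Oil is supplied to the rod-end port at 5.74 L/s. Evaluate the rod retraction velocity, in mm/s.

v ≈ 173 mm/s

Rod-side annular area A_ann = π/4 × (221² − 80.6²) = 33260 mm^2
Flow into the rod-end port fills the annular volume.
v = Q / A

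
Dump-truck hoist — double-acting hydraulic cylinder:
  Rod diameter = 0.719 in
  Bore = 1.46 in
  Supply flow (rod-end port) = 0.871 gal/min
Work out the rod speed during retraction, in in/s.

v ≈ 2.64 in/s

Rod-side annular area A_ann = π/4 × (1.46² − 0.719²) = 1.268 in^2
Flow into the rod-end port fills the annular volume.
v = Q / A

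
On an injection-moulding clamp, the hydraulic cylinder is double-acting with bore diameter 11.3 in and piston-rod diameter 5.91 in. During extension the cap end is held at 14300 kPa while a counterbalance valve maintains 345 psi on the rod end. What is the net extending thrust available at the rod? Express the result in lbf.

F ≈ 1.83e5 lbf

Cap-side area A_cap = π/4 × (11.3 in)² = 100.3 in^2
Rod-side annular area A_ann = π/4 × (11.3² − 5.91²) = 72.86 in^2
Net thrust = P_cap·A_cap − P_rod·A_ann = 2.080e5 lbf − 25130 lbf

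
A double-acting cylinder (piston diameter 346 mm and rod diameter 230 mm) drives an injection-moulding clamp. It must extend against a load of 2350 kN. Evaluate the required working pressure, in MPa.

Cap-side area A_cap = π/4 × (346 mm)² = 94020 mm^2
P = F / A = 2350 kN / A

P ≈ 25.0 MPa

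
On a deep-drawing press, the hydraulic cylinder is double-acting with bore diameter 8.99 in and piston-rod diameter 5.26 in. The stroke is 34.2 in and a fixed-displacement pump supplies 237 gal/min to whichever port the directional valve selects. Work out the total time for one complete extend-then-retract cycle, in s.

t ≈ 3.94 s

Cap-side area A_cap = π/4 × (8.99 in)² = 63.48 in^2
Rod-side annular area A_ann = π/4 × (8.99² − 5.26²) = 41.75 in^2
t_ext = A_cap·L/Q = 2.379 s
t_ret = A_ann·L/Q = 1.565 s
t_cycle = t_ext + t_ret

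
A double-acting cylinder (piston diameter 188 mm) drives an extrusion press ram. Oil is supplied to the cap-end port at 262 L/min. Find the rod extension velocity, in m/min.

v ≈ 9.44 m/min

Cap-side area A_cap = π/4 × (188 mm)² = 27760 mm^2
v = Q / A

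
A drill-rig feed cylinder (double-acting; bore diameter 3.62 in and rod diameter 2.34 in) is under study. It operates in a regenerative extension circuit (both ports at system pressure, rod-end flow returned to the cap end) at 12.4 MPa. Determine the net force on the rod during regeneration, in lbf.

With equal pressure on both faces, forces on the annular region cancel; the net push is pressure × rod cross-section.
Rod cross-section A_rod = π/4 × (2.34 in)² = 4.301 in^2
F = P × A_rod

F ≈ 7730 lbf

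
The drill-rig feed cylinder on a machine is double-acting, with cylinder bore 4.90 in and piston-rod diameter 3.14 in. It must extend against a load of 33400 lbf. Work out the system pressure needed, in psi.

Cap-side area A_cap = π/4 × (4.90 in)² = 18.86 in^2
P = F / A = 33400 lbf / A

P ≈ 1770 psi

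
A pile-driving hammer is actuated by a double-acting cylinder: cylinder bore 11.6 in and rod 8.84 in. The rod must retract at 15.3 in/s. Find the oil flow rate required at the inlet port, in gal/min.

Rod-side annular area A_ann = π/4 × (11.6² − 8.84²) = 44.31 in^2
Q = A × v

Q ≈ 176 gal/min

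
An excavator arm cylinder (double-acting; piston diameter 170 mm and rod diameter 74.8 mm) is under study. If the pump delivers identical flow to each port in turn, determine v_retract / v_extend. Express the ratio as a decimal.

v_ret/v_ext ≈ 1.24

Cap-side area A_cap = π/4 × (170 mm)² = 22700 mm^2
Rod-side annular area A_ann = π/4 × (170² − 74.8²) = 18300 mm^2
For equal Q, v ∝ 1/A, so v_ret/v_ext = A_cap/A_ann.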